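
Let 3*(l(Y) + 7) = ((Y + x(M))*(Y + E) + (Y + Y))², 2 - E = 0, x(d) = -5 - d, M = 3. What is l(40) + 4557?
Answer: 2041426/3 ≈ 6.8048e+5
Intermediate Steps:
E = 2 (E = 2 - 1*0 = 2 + 0 = 2)
l(Y) = -7 + (2*Y + (-8 + Y)*(2 + Y))²/3 (l(Y) = -7 + ((Y + (-5 - 1*3))*(Y + 2) + (Y + Y))²/3 = -7 + ((Y + (-5 - 3))*(2 + Y) + 2*Y)²/3 = -7 + ((Y - 8)*(2 + Y) + 2*Y)²/3 = -7 + ((-8 + Y)*(2 + Y) + 2*Y)²/3 = -7 + (2*Y + (-8 + Y)*(2 + Y))²/3)
l(40) + 4557 = (-7 + (16 - 1*40² + 4*40)²/3) + 4557 = (-7 + (16 - 1*1600 + 160)²/3) + 4557 = (-7 + (16 - 1600 + 160)²/3) + 4557 = (-7 + (⅓)*(-1424)²) + 4557 = (-7 + (⅓)*2027776) + 4557 = (-7 + 2027776/3) + 4557 = 2027755/3 + 4557 = 2041426/3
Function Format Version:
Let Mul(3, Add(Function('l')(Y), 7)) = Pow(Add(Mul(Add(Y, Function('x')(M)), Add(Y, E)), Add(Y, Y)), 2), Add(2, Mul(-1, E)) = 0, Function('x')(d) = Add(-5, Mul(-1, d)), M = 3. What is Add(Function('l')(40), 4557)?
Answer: Rational(2041426, 3) ≈ 6.8048e+5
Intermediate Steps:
E = 2 (E = Add(2, Mul(-1, 0)) = Add(2, 0) = 2)
Function('l')(Y) = Add(-7, Mul(Rational(1, 3), Pow(Add(Mul(2, Y), Mul(Add(-8, Y), Add(2, Y))), 2))) (Function('l')(Y) = Add(-7, Mul(Rational(1, 3), Pow(Add(Mul(Add(Y, Add(-5, Mul(-1, 3))), Add(Y, 2)), Add(Y, Y)), 2))) = Add(-7, Mul(Rational(1, 3), Pow(Add(Mul(Add(Y, Add(-5, -3)), Add(2, Y)), Mul(2, Y)), 2))) = Add(-7, Mul(Rational(1, 3), Pow(Add(Mul(Add(Y, -8), Add(2, Y)), Mul(2, Y)), 2))) = Add(-7, Mul(Rational(1, 3), Pow(Add(Mul(Add(-8, Y), Add(2, Y)), Mul(2, Y)), 2))) = Add(-7, Mul(Rational(1, 3), Pow(Add(Mul(2, Y), Mul(Add(-8, Y), Add(2, Y))), 2))))
Add(Function('l')(40), 4557) = Add(Add(-7, Mul(Rational(1, 3), Pow(Add(16, Mul(-1, Pow(40, 2)), Mul(4, 40)), 2))), 4557) = Add(Add(-7, Mul(Rational(1, 3), Pow(Add(16, Mul(-1, 1600), 160), 2))), 4557) = Add(Add(-7, Mul(Rational(1, 3), Pow(Add(16, -1600, 160), 2))), 4557) = Add(Add(-7, Mul(Rational(1, 3), Pow(-1424, 2))), 4557) = Add(Add(-7, Mul(Rational(1, 3), 2027776)), 4557) = Add(Add(-7, Rational(2027776, 3)), 4557) = Add(Rational(2027755, 3), 4557) = Rational(2041426, 3)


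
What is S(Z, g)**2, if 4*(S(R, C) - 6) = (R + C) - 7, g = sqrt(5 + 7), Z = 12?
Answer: 853/16 + 29*sqrt(3)/4 ≈ 65.870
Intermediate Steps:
g = 2*sqrt(3) (g = sqrt(12) = 2*sqrt(3) ≈ 3.4641)
S(R, C) = 17/4 + C/4 + R/4 (S(R, C) = 6 + ((R + C) - 7)/4 = 6 + ((C + R) - 7)/4 = 6 + (-7 + C + R)/4 = 6 + (-7/4 + C/4 + R/4) = 17/4 + C/4 + R/4)
S(Z, g)**2 = (17/4 + (2*sqrt(3))/4 + (1/4)*12)**2 = (17/4 + sqrt(3)/2 + 3)**2 = (29/4 + sqrt(3)/2)**2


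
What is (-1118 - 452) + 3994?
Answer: 2424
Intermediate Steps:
(-1118 - 452) + 3994 = -1570 + 3994 = 2424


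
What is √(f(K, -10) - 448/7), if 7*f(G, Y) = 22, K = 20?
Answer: I*√2982/7 ≈ 7.8011*I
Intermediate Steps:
f(G, Y) = 22/7 (f(G, Y) = (⅐)*22 = 22/7)
√(f(K, -10) - 448/7) = √(22/7 - 448/7) = √(22/7 - 448*⅐) = √(22/7 - 64) = √(-426/7) = I*√2982/7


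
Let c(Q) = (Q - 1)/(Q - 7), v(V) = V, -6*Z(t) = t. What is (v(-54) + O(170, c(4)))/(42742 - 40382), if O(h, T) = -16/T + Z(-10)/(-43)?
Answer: -4907/304440 ≈ -0.016118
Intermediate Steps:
Z(t) = -t/6
c(Q) = (-1 + Q)/(-7 + Q)
O(h, T) = -5/129 - 16/T (O(h, T) = -16/T - ⅙*(-10)/(-43) = -16/T + (5/3)*(-1/43) = -16/T - 5/129 = -5/129 - 16/T)
(v(-54) + O(170, c(4)))/(42742 - 40382) = (-54 + (-5/129 - 16*(-7 + 4)/(-1 + 4)))/(42742 - 40382) = (-54 + (-5/129 - 16/(3/(-3))))/2360 = (-54 + (-5/129 - 16/((-⅓*3))))*(1/2360) = (-54 + (-5/129 - 16/(-1)))*(1/2360) = (-54 + (-5/129 - 16*(-1)))*(1/2360) = (-54 + (-5/129 + 16))*(1/2360) = (-54 + 2059/129)*(1/2360) = -4907/129*1/2360 = -4907/304440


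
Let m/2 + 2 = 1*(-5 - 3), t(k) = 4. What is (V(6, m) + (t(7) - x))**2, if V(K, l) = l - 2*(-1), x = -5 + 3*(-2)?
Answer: 9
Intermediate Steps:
x = -11 (x = -5 - 6 = -11)
m = -20 (m = -4 + 2*(1*(-5 - 3)) = -4 + 2*(1*(-8)) = -4 + 2*(-8) = -4 - 16 = -20)
V(K, l) = 2 + l (V(K, l) = l + 2 = 2 + l)
(V(6, m) + (t(7) - x))**2 = ((2 - 20) + (4 - 1*(-11)))**2 = (-18 + (4 + 11))**2 = (-18 + 15)**2 = (-3)**2 = 9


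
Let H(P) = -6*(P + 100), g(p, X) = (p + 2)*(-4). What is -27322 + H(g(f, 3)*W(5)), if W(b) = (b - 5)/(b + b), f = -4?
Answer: -27922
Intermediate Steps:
W(b) = (-5 + b)/(2*b) (W(b) = (-5 + b)/((2*b)) = (-5 + b)*(1/(2*b)) = (-5 + b)/(2*b))
g(p, X) = -8 - 4*p (g(p, X) = (2 + p)*(-4) = -8 - 4*p)
H(P) = -600 - 6*P (H(P) = -6*(100 + P) = -600 - 6*P)
-27322 + H(g(f, 3)*W(5)) = -27322 + (-600 - 6*(-8 - 4*(-4))*(1/2)*(-5 + 5)/5) = -27322 + (-600 - 6*(-8 + 16)*(1/2)*(1/5)*0) = -27322 + (-600 - 48*0) = -27322 + (-600 - 6*0) = -27322 + (-600 + 0) = -27322 - 600 = -27922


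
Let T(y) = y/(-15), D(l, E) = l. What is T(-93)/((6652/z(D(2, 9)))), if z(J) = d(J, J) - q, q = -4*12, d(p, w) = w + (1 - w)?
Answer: 1519/33260 ≈ 0.045670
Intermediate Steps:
d(p, w) = 1
q = -48
T(y) = -y/15 (T(y) = y*(-1/15) = -y/15)
z(J) = 49 (z(J) = 1 - 1*(-48) = 1 + 48 = 49)
T(-93)/((6652/z(D(2, 9)))) = (-1/15*(-93))/((6652/49)) = 31/(5*((6652*(1/49)))) = 31/(5*(6652/49)) = (31/5)*(49/6652) = 1519/33260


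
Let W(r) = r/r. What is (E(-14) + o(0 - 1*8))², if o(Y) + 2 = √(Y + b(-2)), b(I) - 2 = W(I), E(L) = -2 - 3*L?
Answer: (38 + I*√5)² ≈ 1439.0 + 169.94*I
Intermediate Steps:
W(r) = 1
b(I) = 3 (b(I) = 2 + 1 = 3)
o(Y) = -2 + √(3 + Y) (o(Y) = -2 + √(Y + 3) = -2 + √(3 + Y))
(E(-14) + o(0 - 1*8))² = ((-2 - 3*(-14)) + (-2 + √(3 + (0 - 1*8))))² = ((-2 + 42) + (-2 + √(3 + (0 - 8))))² = (40 + (-2 + √(3 - 8)))² = (40 + (-2 + √(-5)))² = (40 + (-2 + I*√5))² = (38 + I*√5)²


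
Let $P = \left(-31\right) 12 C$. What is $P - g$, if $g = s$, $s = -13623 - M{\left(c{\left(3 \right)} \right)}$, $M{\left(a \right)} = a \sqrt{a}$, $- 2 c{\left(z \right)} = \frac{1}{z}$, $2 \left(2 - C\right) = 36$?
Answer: $19575 - \frac{i \sqrt{6}}{36} \approx 19575.0 - 0.068041 i$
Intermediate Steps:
$C = -16$ ($C = 2 - 18 = -16$)
$c{\left(z \right)} = - \frac{1}{2 z}$
$M{\left(a \right)} = a^{\frac{3}{2}}$
$P = 5952$ ($P = \left(-31\right) 12 \left(-16\right) = \left(-372\right) \left(-16\right) = 5952$)
$s = -13623 + \frac{i \sqrt{6}}{36}$ ($s = -13623 - \left(- \frac{1}{2 \cdot 3}\right)^{\frac{3}{2}} = -13623 - \left(\left(- \frac{1}{2}\right) \frac{1}{3}\right)^{\frac{3}{2}} = -13623 - \left(- \frac{1}{6}\right)^{\frac{3}{2}} = -13623 - - \frac{i \sqrt{6}}{36} = -13623 + \frac{i \sqrt{6}}{36} \approx -13623.0 + 0.068041 i$)
$g = -13623 + \frac{i \sqrt{6}}{36} \approx -13623.0 + 0.068041 i$
$P - g = 5952 - \left(-13623 + \frac{i \sqrt{6}}{36}\right) = 5952 + \left(13623 - \frac{i \sqrt{6}}{36}\right) = 19575 - \frac{i \sqrt{6}}{36}$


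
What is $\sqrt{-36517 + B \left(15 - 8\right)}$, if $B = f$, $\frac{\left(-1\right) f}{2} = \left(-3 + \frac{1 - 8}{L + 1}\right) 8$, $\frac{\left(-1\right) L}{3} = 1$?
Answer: $i \sqrt{36573} \approx 191.24 i$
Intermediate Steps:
$L = -3$ ($L = \left(-3\right) 1 = -3$)
$f = -8$ ($f = - 2 \left(-3 + \frac{1 - 8}{-3 + 1}\right) 8 = - 2 \left(-3 - \frac{7}{-2}\right) 8 = - 2 \left(-3 - - \frac{7}{2}\right) 8 = - 2 \left(-3 + \frac{7}{2}\right) 8 = - 2 \cdot \frac{1}{2} \cdot 8 = \left(-2\right) 4 = -8$)
$B = -8$
$\sqrt{-36517 + B \left(15 - 8\right)} = \sqrt{-36517 - 8 \left(15 - 8\right)} = \sqrt{-36517 - 56} = \sqrt{-36573} = i \sqrt{36573}$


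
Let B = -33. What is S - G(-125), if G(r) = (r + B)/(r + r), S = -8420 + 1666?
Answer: -844329/125 ≈ -6754.6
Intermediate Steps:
S = -6754
G(r) = (-33 + r)/(2*r) (G(r) = (r - 33)/(r + r) = (-33 + r)/((2*r)) = (-33 + r)*(1/(2*r)) = (-33 + r)/(2*r))
S - G(-125) = -6754 - (-33 - 125)/(2*(-125)) = -6754 - (-1)*(-158)/(2*125) = -6754 - 1*79/125 = -6754 - 79/125 = -844329/125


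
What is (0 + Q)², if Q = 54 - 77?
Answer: 529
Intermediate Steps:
Q = -23
(0 + Q)² = (0 - 23)² = (-23)² = 529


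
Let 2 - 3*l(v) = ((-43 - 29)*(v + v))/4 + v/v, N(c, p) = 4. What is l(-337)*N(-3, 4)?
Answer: -48524/3 ≈ -16175.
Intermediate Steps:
l(v) = ⅓ + 12*v (l(v) = ⅔ - (((-43 - 29)*(v + v))/4 + v/v)/3 = ⅔ - (-144*v*(¼) + 1)/3 = ⅔ - (-36*v + 1)/3 = ⅔ - (1 - 36*v)/3 = ⅔ + (-⅓ + 12*v) = ⅓ + 12*v)
l(-337)*N(-3, 4) = (⅓ + 12*(-337))*4 = (⅓ - 4044)*4 = -12131/3*4 = -48524/3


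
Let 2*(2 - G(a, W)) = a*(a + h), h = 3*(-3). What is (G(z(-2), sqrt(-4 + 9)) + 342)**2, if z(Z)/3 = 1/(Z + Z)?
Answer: 118613881/1024 ≈ 1.1583e+5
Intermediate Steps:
h = -9
z(Z) = 3/(2*Z) (z(Z) = 3/(Z + Z) = 3/((2*Z)) = 3*(1/(2*Z)) = 3/(2*Z))
G(a, W) = 2 - a*(-9 + a)/2 (G(a, W) = 2 - a*(a - 9)/2 = 2 - a*(-9 + a)/2)
(G(z(-2), sqrt(-4 + 9)) + 342)**2 = ((2 - ((3/2)/(-2))**2/2 + 9*((3/2)/(-2))/2) + 342)**2 = ((2 - ((3/2)*(-1/2))**2/2 + 9*((3/2)*(-1/2))/2) + 342)**2 = ((2 - (-3/4)**2/2 + (9/2)*(-3/4)) + 342)**2 = ((2 - 1/2*9/16 - 27/8) + 342)**2 = ((2 - 9/32 - 27/8) + 342)**2 = (-53/32 + 342)**2 = (10891/32)**2 = 118613881/1024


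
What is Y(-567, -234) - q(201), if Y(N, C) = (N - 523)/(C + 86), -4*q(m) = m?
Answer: 8527/148 ≈ 57.615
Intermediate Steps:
q(m) = -m/4
Y(N, C) = (-523 + N)/(86 + C)
Y(-567, -234) - q(201) = (-523 - 567)/(86 - 234) - (-1)*201/4 = -1090/(-148) - 1*(-201/4) = -1/148*(-1090) + 201/4 = 545/74 + 201/4 = 8527/148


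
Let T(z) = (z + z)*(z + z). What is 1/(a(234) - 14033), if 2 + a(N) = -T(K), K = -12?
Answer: -1/14611 ≈ -6.8442e-5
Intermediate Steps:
T(z) = 4*z² (T(z) = (2*z)*(2*z) = 4*z²)
a(N) = -578 (a(N) = -2 - 4*(-12)² = -2 - 4*144 = -2 - 1*576 = -2 - 576 = -578)
1/(a(234) - 14033) = 1/(-578 - 14033) = 1/(-14611) = -1/14611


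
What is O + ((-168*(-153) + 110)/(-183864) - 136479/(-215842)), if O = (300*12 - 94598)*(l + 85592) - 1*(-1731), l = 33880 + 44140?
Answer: -147713306429712280373/9921393372 ≈ -1.4888e+10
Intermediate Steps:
l = 78020
O = -14888363045 (O = (300*12 - 94598)*(78020 + 85592) - 1*(-1731) = (3600 - 94598)*163612 + 1731 = -90998*163612 + 1731 = -14888364776 + 1731 = -14888363045)
O + ((-168*(-153) + 110)/(-183864) - 136479/(-215842)) = -14888363045 + ((-168*(-153) + 110)/(-183864) - 136479/(-215842)) = -14888363045 + ((25704 + 110)*(-1/183864) - 136479*(-1/215842)) = -14888363045 + (25814*(-1/183864) + 136479/215842) = -14888363045 + (-12907/91932 + 136479/215842) = -14888363045 + 4880457367/9921393372 = -147713306429712280373/9921393372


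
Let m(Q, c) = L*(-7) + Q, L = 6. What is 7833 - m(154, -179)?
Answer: 7721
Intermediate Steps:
m(Q, c) = -42 + Q (m(Q, c) = 6*(-7) + Q = -42 + Q)
7833 - m(154, -179) = 7833 - (-42 + 154) = 7833 - 1*112 = 7833 - 112 = 7721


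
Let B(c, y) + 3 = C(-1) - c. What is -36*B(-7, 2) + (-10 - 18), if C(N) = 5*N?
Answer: 8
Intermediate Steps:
B(c, y) = -8 - c (B(c, y) = -3 + (5*(-1) - c) = -3 + (-5 - c) = -8 - c)
-36*B(-7, 2) + (-10 - 18) = -36*(-8 - 1*(-7)) + (-10 - 18) = -36*(-8 + 7) - 28 = -36*(-1) - 28 = 36 - 28 = 8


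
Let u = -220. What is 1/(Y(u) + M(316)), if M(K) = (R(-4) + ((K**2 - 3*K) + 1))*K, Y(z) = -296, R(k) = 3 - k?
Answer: 1/31257160 ≈ 3.1993e-8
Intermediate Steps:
M(K) = K*(8 + K**2 - 3*K) (M(K) = ((3 - 1*(-4)) + ((K**2 - 3*K) + 1))*K = ((3 + 4) + (1 + K**2 - 3*K))*K = (7 + (1 + K**2 - 3*K))*K = (8 + K**2 - 3*K)*K = K*(8 + K**2 - 3*K))
1/(Y(u) + M(316)) = 1/(-296 + 316*(8 + 316**2 - 3*316)) = 1/(-296 + 316*(8 + 99856 - 948)) = 1/(-296 + 316*98916) = 1/(-296 + 31257456) = 1/31257160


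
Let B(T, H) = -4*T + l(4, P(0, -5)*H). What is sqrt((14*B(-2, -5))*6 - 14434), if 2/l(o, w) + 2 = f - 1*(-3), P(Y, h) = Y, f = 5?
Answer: 3*I*sqrt(1526) ≈ 117.19*I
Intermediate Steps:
l(o, w) = 1/3 (l(o, w) = 2/(-2 + (5 - 1*(-3))) = 2/(-2 + (5 + 3)) = 2/(-2 + 8) = 2/6 = 2*(1/6) = 1/3)
B(T, H) = 1/3 - 4*T (B(T, H) = -4*T + 1/3 = 1/3 - 4*T)
sqrt((14*B(-2, -5))*6 - 14434) = sqrt((14*(1/3 - 4*(-2)))*6 - 14434) = sqrt((14*(1/3 + 8))*6 - 14434) = sqrt((14*(25/3))*6 - 14434) = sqrt((350/3)*6 - 14434) = sqrt(700 - 14434) = sqrt(-13734) = 3*I*sqrt(1526)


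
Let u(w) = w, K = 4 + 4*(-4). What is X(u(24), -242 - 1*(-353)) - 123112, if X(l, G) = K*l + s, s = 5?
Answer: -123395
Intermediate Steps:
K = -12 (K = 4 - 16 = -12)
X(l, G) = 5 - 12*l (X(l, G) = -12*l + 5 = 5 - 12*l)
X(u(24), -242 - 1*(-353)) - 123112 = (5 - 12*24) - 123112 = (5 - 288) - 123112 = -283 - 123112 = -123395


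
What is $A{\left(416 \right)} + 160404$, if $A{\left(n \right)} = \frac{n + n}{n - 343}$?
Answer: $\frac{11710324}{73} \approx 1.6042 \cdot 10^{5}$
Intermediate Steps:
$A{\left(n \right)} = \frac{2 n}{-343 + n}$
$A{\left(416 \right)} + 160404 = 2 \cdot 416 \frac{1}{-343 + 416} + 160404 = 2 \cdot 416 \cdot \frac{1}{73} + 160404 = \frac{832}{73} + 160404 = \frac{11710324}{73}$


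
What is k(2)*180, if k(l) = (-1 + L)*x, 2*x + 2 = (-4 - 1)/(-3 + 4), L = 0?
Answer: 630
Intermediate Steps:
x = -7/2 (x = -1 + ((-4 - 1)/(-3 + 4))/2 = -1 + (-5/1)/2 = -1 + (-5*1)/2 = -1 + (1/2)*(-5) = -1 - 5/2 = -7/2 ≈ -3.5000)
k(l) = 7/2 (k(l) = (-1 + 0)*(-7/2) = -1*(-7/2) = 7/2)
k(2)*180 = (7/2)*180 = 630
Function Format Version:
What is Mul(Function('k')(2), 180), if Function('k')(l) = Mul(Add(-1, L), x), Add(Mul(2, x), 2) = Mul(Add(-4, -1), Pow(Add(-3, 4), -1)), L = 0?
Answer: 630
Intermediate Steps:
x = Rational(-7, 2) (x = Add(-1, Mul(Rational(1, 2), Mul(Add(-4, -1), Pow(Add(-3, 4), -1)))) = Add(-1, Mul(Rational(1, 2), Mul(-5, Pow(1, -1)))) = Add(-1, Mul(Rational(1, 2), Mul(-5, 1))) = Add(-1, Mul(Rational(1, 2), -5)) = Add(-1, Rational(-5, 2)) = Rational(-7, 2) ≈ -3.5000)
Function('k')(l) = Rational(7, 2) (Function('k')(l) = Mul(Add(-1, 0), Rational(-7, 2)) = Mul(-1, Rational(-7, 2)) = Rational(7, 2))
Mul(Function('k')(2), 180) = Mul(Rational(7, 2), 180) = 630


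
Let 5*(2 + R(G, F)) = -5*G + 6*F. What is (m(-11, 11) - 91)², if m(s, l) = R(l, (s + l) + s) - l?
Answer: 410881/25 ≈ 16435.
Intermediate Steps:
R(G, F) = -2 - G + 6*F/5 (R(G, F) = -2 + (-5*G + 6*F)/5 = -2 + (-G + 6*F/5) = -2 - G + 6*F/5)
m(s, l) = -2 - 4*l/5 + 12*s/5 (m(s, l) = (-2 - l + 6*((s + l) + s)/5) - l = (-2 - l + 6*((l + s) + s)/5) - l = (-2 - l + 6*(l + 2*s)/5) - l = (-2 - l + (6*l/5 + 12*s/5)) - l = (-2 + l/5 + 12*s/5) - l = -2 - 4*l/5 + 12*s/5)
(m(-11, 11) - 91)² = ((-2 - ⅘*11 + (12/5)*(-11)) - 91)² = ((-2 - 44/5 - 132/5) - 91)² = (-186/5 - 91)² = (-641/5)² = 410881/25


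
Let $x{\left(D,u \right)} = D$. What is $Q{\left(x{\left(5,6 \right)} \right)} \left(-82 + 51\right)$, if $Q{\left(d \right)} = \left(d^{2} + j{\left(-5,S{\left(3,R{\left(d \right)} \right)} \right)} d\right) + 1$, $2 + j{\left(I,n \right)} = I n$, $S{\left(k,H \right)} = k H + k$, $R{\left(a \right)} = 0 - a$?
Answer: $-9796$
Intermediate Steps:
$R{\left(a \right)} = - a$
$S{\left(k,H \right)} = k + H k$ ($S{\left(k,H \right)} = H k + k = k + H k$)
$j{\left(I,n \right)} = -2 + I n$
$Q{\left(d \right)} = 1 + d^{2} + d \left(-17 + 15 d\right)$ ($Q{\left(d \right)} = \left(d^{2} + \left(-2 - 5 \cdot 3 \left(1 - d\right)\right) d\right) + 1 = \left(d^{2} + \left(-2 - 5 \left(3 - 3 d\right)\right) d\right) + 1 = \left(d^{2} + \left(-2 + \left(-15 + 15 d\right)\right) d\right) + 1 = \left(d^{2} + \left(-17 + 15 d\right) d\right) + 1 = \left(d^{2} + d \left(-17 + 15 d\right)\right) + 1 = 1 + d^{2} + d \left(-17 + 15 d\right)$)
$Q{\left(x{\left(5,6 \right)} \right)} \left(-82 + 51\right) = \left(1 - 85 + 16 \cdot 5^{2}\right) \left(-82 + 51\right) = \left(1 - 85 + 16 \cdot 25\right) \left(-31\right) = \left(1 - 85 + 400\right) \left(-31\right) = 316 \left(-31\right) = -9796$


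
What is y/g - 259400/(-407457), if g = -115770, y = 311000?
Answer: -3222946300/1572376563 ≈ -2.0497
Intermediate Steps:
y/g - 259400/(-407457) = 311000/(-115770) - 259400/(-407457) = 311000*(-1/115770) - 259400*(-1/407457) = -31100/11577 + 259400/407457 = -3222946300/1572376563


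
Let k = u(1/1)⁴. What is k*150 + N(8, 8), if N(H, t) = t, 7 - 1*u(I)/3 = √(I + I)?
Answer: 36364958 - 17350200*√2 ≈ 1.1828e+7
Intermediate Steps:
u(I) = 21 - 3*√2*√I (u(I) = 21 - 3*√(I + I) = 21 - 3*√2*√I)
k = (21 - 3*√2)⁴ (k = (21 - 3*√2*√(1/1))⁴ = (21 - 3*√2*√1)⁴ = (21 - 3*√2*1)⁴ = (21 - 3*√2)⁴ ≈ 78854.)
k*150 + N(8, 8) = (242433 - 115668*√2)*150 + 8 = (36364950 - 17350200*√2) + 8 = 36364958 - 17350200*√2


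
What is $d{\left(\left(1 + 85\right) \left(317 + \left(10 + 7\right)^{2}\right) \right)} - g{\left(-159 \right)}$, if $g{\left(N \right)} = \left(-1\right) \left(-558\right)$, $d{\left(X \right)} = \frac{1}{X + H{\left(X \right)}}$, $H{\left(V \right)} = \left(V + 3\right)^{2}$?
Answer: $- \frac{1515774790565}{2716442277} \approx -558.0$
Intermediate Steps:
$H{\left(V \right)} = \left(3 + V\right)^{2}$
$d{\left(X \right)} = \frac{1}{X + \left(3 + X\right)^{2}}$
$g{\left(N \right)} = 558$
$d{\left(\left(1 + 85\right) \left(317 + \left(10 + 7\right)^{2}\right) \right)} - g{\left(-159 \right)} = \frac{1}{\left(1 + 85\right) \left(317 + \left(10 + 7\right)^{2}\right) + \left(3 + \left(1 + 85\right) \left(317 + \left(10 + 7\right)^{2}\right)\right)^{2}} - 558 = \frac{1}{86 \left(317 + 17^{2}\right) + \left(3 + 86 \left(317 + 17^{2}\right)\right)^{2}} - 558 = \frac{1}{86 \left(317 + 289\right) + \left(3 + 86 \left(317 + 289\right)\right)^{2}} - 558 = \frac{1}{86 \cdot 606 + \left(3 + 86 \cdot 606\right)^{2}} - 558 = \frac{1}{52116 + \left(3 + 52116\right)^{2}} - 558 = \frac{1}{52116 + 52119^{2}} - 558 = \frac{1}{52116 + 2716390161} - 558 = \frac{1}{2716442277} - 558 = - \frac{1515774790565}{2716442277}$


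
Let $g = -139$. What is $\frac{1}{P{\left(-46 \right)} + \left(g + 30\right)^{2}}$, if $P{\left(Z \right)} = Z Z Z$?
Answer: $- \frac{1}{85455} \approx -1.1702 \cdot 10^{-5}$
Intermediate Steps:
$P{\left(Z \right)} = Z^{3}$ ($P{\left(Z \right)} = Z^{2} Z = Z^{3}$)
$\frac{1}{P{\left(-46 \right)} + \left(g + 30\right)^{2}} = \frac{1}{\left(-46\right)^{3} + \left(-139 + 30\right)^{2}} = \frac{1}{-97336 + \left(-109\right)^{2}} = \frac{1}{-97336 + 11881} = \frac{1}{-85455} = - \frac{1}{85455}$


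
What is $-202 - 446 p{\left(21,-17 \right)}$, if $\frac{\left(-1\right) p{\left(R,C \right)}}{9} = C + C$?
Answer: $-136678$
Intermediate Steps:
$p{\left(R,C \right)} = - 18 C$ ($p{\left(R,C \right)} = - 9 \left(C + C\right) = - 9 \cdot 2 C = - 18 C$)
$-202 - 446 p{\left(21,-17 \right)} = -202 - 446 \left(\left(-18\right) \left(-17\right)\right) = -202 - 136476 = -136678$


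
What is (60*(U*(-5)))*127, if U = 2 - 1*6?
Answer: 152400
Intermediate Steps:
U = -4 (U = 2 - 6 = -4)
(60*(U*(-5)))*127 = (60*(-4*(-5)))*127 = (60*20)*127 = 1200*127 = 152400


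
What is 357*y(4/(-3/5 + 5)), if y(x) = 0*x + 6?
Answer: 2142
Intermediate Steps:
y(x) = 6 (y(x) = 0 + 6 = 6)
357*y(4/(-3/5 + 5)) = 357*6 = 2142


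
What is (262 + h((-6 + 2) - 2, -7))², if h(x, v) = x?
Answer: 65536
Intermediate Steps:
(262 + h((-6 + 2) - 2, -7))² = (262 + ((-6 + 2) - 2))² = (262 + (-4 - 2))² = (262 - 6)² = 256² = 65536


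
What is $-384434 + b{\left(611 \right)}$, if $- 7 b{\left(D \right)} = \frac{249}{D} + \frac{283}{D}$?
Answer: $- \frac{234889250}{611} \approx -3.8443 \cdot 10^{5}$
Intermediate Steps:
$b{\left(D \right)} = - \frac{76}{D}$ ($b{\left(D \right)} = - \frac{\frac{249}{D} + \frac{283}{D}}{7} = - \frac{532 \frac{1}{D}}{7} = - \frac{76}{D}$)
$-384434 + b{\left(611 \right)} = -384434 - \frac{76}{611} = - \frac{234889250}{611}$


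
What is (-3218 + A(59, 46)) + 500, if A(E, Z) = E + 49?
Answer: -2610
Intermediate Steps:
A(E, Z) = 49 + E
(-3218 + A(59, 46)) + 500 = (-3218 + (49 + 59)) + 500 = (-3218 + 108) + 500 = -3110 + 500 = -2610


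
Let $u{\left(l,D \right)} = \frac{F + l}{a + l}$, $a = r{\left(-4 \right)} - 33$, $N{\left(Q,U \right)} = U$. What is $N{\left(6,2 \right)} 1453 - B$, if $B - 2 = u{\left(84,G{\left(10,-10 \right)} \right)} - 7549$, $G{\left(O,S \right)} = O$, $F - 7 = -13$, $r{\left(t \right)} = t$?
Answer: $\frac{491213}{47} \approx 10451.0$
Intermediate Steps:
$F = -6$ ($F = 7 - 13 = -6$)
$a = -37$ ($a = -4 - 33 = -37$)
$u{\left(l,D \right)} = \frac{-6 + l}{-37 + l}$
$B = - \frac{354631}{47}$ ($B = 2 - \left(7549 - \frac{-6 + 84}{-37 + 84}\right) = 2 - \left(7549 - \frac{1}{47} \cdot 78\right) = 2 + \left(\frac{1}{47} \cdot 78 - 7549\right) = 2 + \left(\frac{78}{47} - 7549\right) = 2 - \frac{354725}{47} = - \frac{354631}{47} \approx -7545.3$)
$N{\left(6,2 \right)} 1453 - B = 2 \cdot 1453 - - \frac{354631}{47} = 2906 + \frac{354631}{47} = \frac{491213}{47}$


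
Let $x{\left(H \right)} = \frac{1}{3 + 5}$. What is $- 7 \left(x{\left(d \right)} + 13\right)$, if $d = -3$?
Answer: $- \frac{735}{8} \approx -91.875$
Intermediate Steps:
$x{\left(H \right)} = \frac{1}{8}$
$- 7 \left(x{\left(d \right)} + 13\right) = - 7 \left(\frac{1}{8} + 13\right) = \left(-7\right) \frac{105}{8} = - \frac{735}{8}$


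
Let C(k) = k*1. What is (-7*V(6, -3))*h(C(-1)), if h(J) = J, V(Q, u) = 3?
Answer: 21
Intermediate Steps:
C(k) = k
(-7*V(6, -3))*h(C(-1)) = -7*3*(-1) = -21*(-1) = 21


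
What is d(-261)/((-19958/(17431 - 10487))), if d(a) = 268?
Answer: -930496/9979 ≈ -93.245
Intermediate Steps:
d(-261)/((-19958/(17431 - 10487))) = 268/((-19958/(17431 - 10487))) = 268/((-19958/6944)) = 268/((-19958*1/6944)) = 268/(-9979/3472) = 268*(-3472/9979) = -930496/9979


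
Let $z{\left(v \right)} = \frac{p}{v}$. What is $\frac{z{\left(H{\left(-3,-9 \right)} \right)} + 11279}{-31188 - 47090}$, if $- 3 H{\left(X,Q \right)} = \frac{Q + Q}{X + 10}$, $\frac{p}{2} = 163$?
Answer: $- \frac{17489}{117417} \approx -0.14895$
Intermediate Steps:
$p = 326$ ($p = 2 \cdot 163 = 326$)
$H{\left(X,Q \right)} = - \frac{2 Q}{3 \left(10 + X\right)}$ ($H{\left(X,Q \right)} = - \frac{\left(Q + Q\right) \frac{1}{X + 10}}{3} = - \frac{2 Q \frac{1}{10 + X}}{3} = - \frac{2 Q}{3 \left(10 + X\right)}$)
$z{\left(v \right)} = \frac{326}{v}$
$\frac{z{\left(H{\left(-3,-9 \right)} \right)} + 11279}{-31188 - 47090} = \frac{\frac{326}{\left(-2\right) \left(-9\right) \frac{1}{30 + 3 \left(-3\right)}} + 11279}{-31188 - 47090} = \frac{\frac{326}{\left(-2\right) \left(-9\right) \frac{1}{30 - 9}} + 11279}{-78278} = \left(\frac{326}{\left(-2\right) \left(-9\right) \frac{1}{21}} + 11279\right) \left(- \frac{1}{78278}\right) = \left(\frac{326}{\frac{6}{7}} + 11279\right) \left(- \frac{1}{78278}\right) = \left(326 \cdot \frac{7}{6} + 11279\right) \left(- \frac{1}{78278}\right) = \left(\frac{1141}{3} + 11279\right) \left(- \frac{1}{78278}\right) = \frac{34978}{3} \left(- \frac{1}{78278}\right) = - \frac{17489}{117417}$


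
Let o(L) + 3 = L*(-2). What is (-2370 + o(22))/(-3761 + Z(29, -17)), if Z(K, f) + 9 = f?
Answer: 2417/3787 ≈ 0.63824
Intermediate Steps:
Z(K, f) = -9 + f
o(L) = -3 - 2*L (o(L) = -3 + L*(-2) = -3 - 2*L)
(-2370 + o(22))/(-3761 + Z(29, -17)) = (-2370 + (-3 - 2*22))/(-3761 + (-9 - 17)) = (-2370 + (-3 - 44))/(-3761 - 26) = (-2370 - 47)/(-3787) = -2417*(-1/3787) = 2417/3787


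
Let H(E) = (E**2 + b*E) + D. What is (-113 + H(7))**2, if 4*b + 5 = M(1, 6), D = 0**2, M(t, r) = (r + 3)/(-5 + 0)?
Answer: 576081/100 ≈ 5760.8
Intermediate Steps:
M(t, r) = -3/5 - r/5 (M(t, r) = (3 + r)/(-5) = (3 + r)*(-1/5) = -3/5 - r/5)
D = 0
b = -17/10 (b = -5/4 + (-3/5 - 1/5*6)/4 = -5/4 + (-3/5 - 6/5)/4 = -5/4 + (1/4)*(-9/5) = -5/4 - 9/20 = -17/10 ≈ -1.7000)
H(E) = E**2 - 17*E/10 (H(E) = (E**2 - 17*E/10) + 0 = E**2 - 17*E/10)
(-113 + H(7))**2 = (-113 + (1/10)*7*(-17 + 10*7))**2 = (-113 + (1/10)*7*(-17 + 70))**2 = (-113 + (1/10)*7*53)**2 = (-113 + 371/10)**2 = (-759/10)**2 = 576081/100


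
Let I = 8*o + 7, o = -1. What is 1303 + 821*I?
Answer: 482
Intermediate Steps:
I = -1 (I = 8*(-1) + 7 = -8 + 7 = -1)
1303 + 821*I = 1303 + 821*(-1) = 1303 - 821 = 482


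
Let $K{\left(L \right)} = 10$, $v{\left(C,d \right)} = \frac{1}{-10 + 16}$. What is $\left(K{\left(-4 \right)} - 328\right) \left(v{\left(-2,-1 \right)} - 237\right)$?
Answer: $75313$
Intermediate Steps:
$v{\left(C,d \right)} = \frac{1}{6}$
$\left(K{\left(-4 \right)} - 328\right) \left(v{\left(-2,-1 \right)} - 237\right) = \left(10 - 328\right) \left(\frac{1}{6} - 237\right) = \left(-318\right) \left(- \frac{1421}{6}\right) = 75313$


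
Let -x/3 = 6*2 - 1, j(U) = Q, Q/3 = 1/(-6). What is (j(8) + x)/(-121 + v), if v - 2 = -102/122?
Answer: 4087/14620 ≈ 0.27955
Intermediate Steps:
v = 71/61 (v = 2 - 102/122 = 2 - 102*1/122 = 2 - 51/61 = 71/61 ≈ 1.1639)
Q = -1/2 (Q = 3/(-6) = 3*(-1/6) = -1/2 ≈ -0.50000)
j(U) = -1/2
x = -33 (x = -3*(6*2 - 1) = -3*(12 - 1) = -3*11 = -33)
(j(8) + x)/(-121 + v) = (-1/2 - 33)/(-121 + 71/61) = -67/(2*(-7310/61)) = -67/2*(-61/7310) = 4087/14620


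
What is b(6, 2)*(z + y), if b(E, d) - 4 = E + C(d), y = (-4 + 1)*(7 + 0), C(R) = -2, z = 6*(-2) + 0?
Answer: -264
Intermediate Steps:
z = -12 (z = -12 + 0 = -12)
y = -21 (y = -3*7 = -21)
b(E, d) = 2 + E (b(E, d) = 4 + (E - 2) = 4 + (-2 + E) = 2 + E)
b(6, 2)*(z + y) = (2 + 6)*(-12 - 21) = 8*(-33) = -264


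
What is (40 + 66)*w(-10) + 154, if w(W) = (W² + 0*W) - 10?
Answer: 9694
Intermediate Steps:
w(W) = -10 + W² (w(W) = (W² + 0) - 10 = W² - 10 = -10 + W²)
(40 + 66)*w(-10) + 154 = (40 + 66)*(-10 + (-10)²) + 154 = 106*(-10 + 100) + 154 = 106*90 + 154 = 9540 + 154 = 9694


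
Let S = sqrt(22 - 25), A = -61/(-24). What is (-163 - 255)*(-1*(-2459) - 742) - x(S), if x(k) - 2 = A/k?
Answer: -717708 + 61*I*sqrt(3)/72 ≈ -7.1771e+5 + 1.4674*I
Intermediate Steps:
A = 61/24 (A = -61*(-1/24) = 61/24 ≈ 2.5417)
S = I*sqrt(3) (S = sqrt(-3) = I*sqrt(3) ≈ 1.732*I)
x(k) = 2 + 61/(24*k)
(-163 - 255)*(-1*(-2459) - 742) - x(S) = (-163 - 255)*(-1*(-2459) - 742) - (2 + 61/(24*((I*sqrt(3))))) = -418*(2459 - 742) - (2 + 61*(-I*sqrt(3)/3)/24) = -418*1717 - (2 - 61*I*sqrt(3)/72) = -717706 + (-2 + 61*I*sqrt(3)/72) = -717708 + 61*I*sqrt(3)/72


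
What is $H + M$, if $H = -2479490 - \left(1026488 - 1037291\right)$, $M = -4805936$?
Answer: $-7274623$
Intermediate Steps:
$H = -2468687$ ($H = -2479490 - \left(1026488 - 1037291\right) = -2479490 - -10803 = -2479490 + 10803 = -2468687$)
$H + M = -2468687 - 4805936 = -7274623$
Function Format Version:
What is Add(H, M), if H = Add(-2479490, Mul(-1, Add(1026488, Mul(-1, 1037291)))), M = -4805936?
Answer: -7274623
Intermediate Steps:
H = -2468687 (H = Add(-2479490, Mul(-1, Add(1026488, -1037291))) = Add(-2479490, Mul(-1, -10803)) = Add(-2479490, 10803) = -2468687)
Add(H, M) = Add(-2468687, -4805936) = -7274623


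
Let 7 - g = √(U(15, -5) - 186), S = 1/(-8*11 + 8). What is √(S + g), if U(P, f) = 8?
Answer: √(2795 - 400*I*√178)/20 ≈ 3.3203 - 2.0091*I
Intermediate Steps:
S = -1/80 (S = 1/(-88 + 8) = 1/(-80) = -1/80 ≈ -0.012500)
g = 7 - I*√178 (g = 7 - √(8 - 186) = 7 - √(-178) = 7 - I*√178 ≈ 7.0 - 13.342*I)
√(S + g) = √(-1/80 + (7 - I*√178)) = √(559/80 - I*√178)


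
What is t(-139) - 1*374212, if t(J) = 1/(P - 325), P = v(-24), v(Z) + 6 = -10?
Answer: -127606293/341 ≈ -3.7421e+5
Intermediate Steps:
v(Z) = -16 (v(Z) = -6 - 10 = -16)
P = -16
t(J) = -1/341 (t(J) = 1/(-16 - 325) = 1/(-341) = -1/341)
t(-139) - 1*374212 = -1/341 - 1*374212 = -1/341 - 374212 = -127606293/341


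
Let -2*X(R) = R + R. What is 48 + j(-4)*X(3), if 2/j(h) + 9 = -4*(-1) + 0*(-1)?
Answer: 246/5 ≈ 49.200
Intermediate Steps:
X(R) = -R (X(R) = -(R + R)/2 = -R)
j(h) = -⅖ (j(h) = 2/(-9 + (-4*(-1) + 0*(-1))) = 2/(-9 + (4 + 0)) = 2/(-9 + 4) = 2/(-5) = 2*(-⅕) = -⅖)
48 + j(-4)*X(3) = 48 - (-2)*3/5 = 48 - ⅖*(-3) = 48 + 6/5 = 246/5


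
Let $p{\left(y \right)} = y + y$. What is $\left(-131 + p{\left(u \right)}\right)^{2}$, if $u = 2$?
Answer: $16129$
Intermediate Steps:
$p{\left(y \right)} = 2 y$
$\left(-131 + p{\left(u \right)}\right)^{2} = \left(-131 + 2 \cdot 2\right)^{2} = \left(-131 + 4\right)^{2} = \left(-127\right)^{2} = 16129$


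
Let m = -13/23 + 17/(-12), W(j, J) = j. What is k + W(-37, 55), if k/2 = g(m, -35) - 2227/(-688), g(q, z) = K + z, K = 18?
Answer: -22197/344 ≈ -64.526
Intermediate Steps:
m = -547/276 (m = -13*1/23 + 17*(-1/12) = -13/23 - 17/12 = -547/276 ≈ -1.9819)
g(q, z) = 18 + z
k = -9469/344 (k = 2*((18 - 35) - 2227/(-688)) = 2*(-17 - 2227*(-1/688)) = 2*(-17 + 2227/688) = 2*(-9469/688) = -9469/344 ≈ -27.526)
k + W(-37, 55) = -9469/344 - 37 = -22197/344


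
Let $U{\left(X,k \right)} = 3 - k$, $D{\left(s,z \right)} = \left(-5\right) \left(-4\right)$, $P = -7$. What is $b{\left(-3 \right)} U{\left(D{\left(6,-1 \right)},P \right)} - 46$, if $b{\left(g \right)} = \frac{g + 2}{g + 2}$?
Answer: $-36$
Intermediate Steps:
$b{\left(g \right)} = 1$ ($b{\left(g \right)} = \frac{2 + g}{2 + g} = 1$)
$D{\left(s,z \right)} = 20$
$b{\left(-3 \right)} U{\left(D{\left(6,-1 \right)},P \right)} - 46 = 1 \left(3 - -7\right) - 46 = 1 \left(3 + 7\right) - 46 = 1 \cdot 10 - 46 = 10 - 46 = -36$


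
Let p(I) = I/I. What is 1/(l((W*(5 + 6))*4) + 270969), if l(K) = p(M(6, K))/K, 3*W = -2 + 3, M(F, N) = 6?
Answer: 44/11922639 ≈ 3.6905e-6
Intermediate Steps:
W = ⅓ (W = (-2 + 3)/3 = (⅓)*1 = ⅓ ≈ 0.33333)
p(I) = 1
l(K) = 1/K
1/(l((W*(5 + 6))*4) + 270969) = 1/(1/(((5 + 6)/3)*4) + 270969) = 1/(1/(((⅓)*11)*4) + 270969) = 1/(1/((11/3)*4) + 270969) = 1/(1/(44/3) + 270969) = 1/(3/44 + 270969) = 1/(11922639/44) = 44/11922639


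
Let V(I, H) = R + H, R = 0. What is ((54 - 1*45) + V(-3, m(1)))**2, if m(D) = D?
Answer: 100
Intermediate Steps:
V(I, H) = H (V(I, H) = 0 + H = H)
((54 - 1*45) + V(-3, m(1)))**2 = ((54 - 1*45) + 1)**2 = ((54 - 45) + 1)**2 = (9 + 1)**2 = 10**2 = 100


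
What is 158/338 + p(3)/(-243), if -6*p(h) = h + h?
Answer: 19366/41067 ≈ 0.47157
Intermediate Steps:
p(h) = -h/3 (p(h) = -(h + h)/6 = -h/3)
158/338 + p(3)/(-243) = 158/338 - 1/3*3/(-243) = 158*(1/338) - 1*(-1/243) = 79/169 + 1/243 = 19366/41067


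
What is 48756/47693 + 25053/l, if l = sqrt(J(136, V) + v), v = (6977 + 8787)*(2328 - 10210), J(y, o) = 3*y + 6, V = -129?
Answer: 48756/47693 - 25053*I*sqrt(124251434)/124251434 ≈ 1.0223 - 2.2475*I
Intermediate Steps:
J(y, o) = 6 + 3*y
v = -124251848 (v = 15764*(-7882) = -124251848)
l = I*sqrt(124251434) (l = sqrt((6 + 3*136) - 124251848) = sqrt((6 + 408) - 124251848) = sqrt(414 - 124251848) = sqrt(-124251434) = I*sqrt(124251434) ≈ 11147.0*I)
48756/47693 + 25053/l = 48756/47693 + 25053/((I*sqrt(124251434))) = 48756*(1/47693) + 25053*(-I*sqrt(124251434)/124251434) = 48756/47693 - 25053*I*sqrt(124251434)/124251434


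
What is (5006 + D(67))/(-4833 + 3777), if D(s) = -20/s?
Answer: -55897/11792 ≈ -4.7402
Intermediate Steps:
(5006 + D(67))/(-4833 + 3777) = (5006 - 20/67)/(-4833 + 3777) = (5006 - 20*1/67)/(-1056) = (5006 - 20/67)*(-1/1056) = (335382/67)*(-1/1056) = -55897/11792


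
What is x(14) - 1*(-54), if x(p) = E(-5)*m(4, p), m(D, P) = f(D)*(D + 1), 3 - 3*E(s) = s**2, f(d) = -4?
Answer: 602/3 ≈ 200.67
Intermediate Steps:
E(s) = 1 - s**2/3
m(D, P) = -4 - 4*D (m(D, P) = -4*(D + 1) = -4*(1 + D) = -4 - 4*D)
x(p) = 440/3 (x(p) = (1 - 1/3*(-5)**2)*(-4 - 4*4) = (1 - 1/3*25)*(-4 - 16) = (1 - 25/3)*(-20) = -22/3*(-20) = 440/3)
x(14) - 1*(-54) = 440/3 - 1*(-54) = 440/3 + 54 = 602/3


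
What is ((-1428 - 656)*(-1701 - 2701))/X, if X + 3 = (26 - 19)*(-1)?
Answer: -4586884/5 ≈ -9.1738e+5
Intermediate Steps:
X = -10 (X = -3 + (26 - 19)*(-1) = -3 + 7*(-1) = -3 - 7 = -10)
((-1428 - 656)*(-1701 - 2701))/X = ((-1428 - 656)*(-1701 - 2701))/(-10) = -2084*(-4402)*(-1/10) = 9173768*(-1/10) = -4586884/5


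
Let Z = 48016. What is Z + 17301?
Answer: 65317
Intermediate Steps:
Z + 17301 = 48016 + 17301 = 65317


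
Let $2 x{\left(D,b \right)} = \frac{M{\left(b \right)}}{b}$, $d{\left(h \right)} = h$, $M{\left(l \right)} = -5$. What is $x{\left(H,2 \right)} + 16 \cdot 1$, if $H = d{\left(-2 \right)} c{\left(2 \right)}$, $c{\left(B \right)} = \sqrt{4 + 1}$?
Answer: $\frac{59}{4} \approx 14.75$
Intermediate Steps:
$c{\left(B \right)} = \sqrt{5}$
$H = - 2 \sqrt{5} \approx -4.4721$
$x{\left(D,b \right)} = - \frac{5}{2 b}$ ($x{\left(D,b \right)} = \frac{\left(-5\right) \frac{1}{b}}{2} = - \frac{5}{2 b}$)
$x{\left(H,2 \right)} + 16 \cdot 1 = - \frac{5}{2 \cdot 2} + 16 \cdot 1 = \left(- \frac{5}{2}\right) \frac{1}{2} + 16 = - \frac{5}{4} + 16 = \frac{59}{4}$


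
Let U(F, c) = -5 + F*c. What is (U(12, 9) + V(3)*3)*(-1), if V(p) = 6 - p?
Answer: -112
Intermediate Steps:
(U(12, 9) + V(3)*3)*(-1) = ((-5 + 12*9) + (6 - 1*3)*3)*(-1) = ((-5 + 108) + (6 - 3)*3)*(-1) = (103 + 3*3)*(-1) = (103 + 9)*(-1) = 112*(-1) = -112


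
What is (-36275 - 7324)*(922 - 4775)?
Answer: 167986947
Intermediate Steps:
(-36275 - 7324)*(922 - 4775) = -43599*(-3853) = 167986947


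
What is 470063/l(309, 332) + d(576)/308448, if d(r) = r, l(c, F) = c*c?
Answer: 6217635/1262471 ≈ 4.9250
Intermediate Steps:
l(c, F) = c²
470063/l(309, 332) + d(576)/308448 = 470063/(309²) + 576/308448 = 470063/95481 + 576*(1/308448) = 470063*(1/95481) + 2/1071 = 470063/95481 + 2/1071 = 6217635/1262471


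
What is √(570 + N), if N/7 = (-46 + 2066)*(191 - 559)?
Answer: 5*I*√208118 ≈ 2281.0*I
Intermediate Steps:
N = -5203520 (N = 7*((-46 + 2066)*(191 - 559)) = 7*(2020*(-368)) = 7*(-743360) = -5203520)
√(570 + N) = √(570 - 5203520) = √(-5202950) = 5*I*√208118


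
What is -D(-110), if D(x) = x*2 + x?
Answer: 330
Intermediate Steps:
D(x) = 3*x (D(x) = 2*x + x = 3*x)
-D(-110) = -3*(-110) = -1*(-330) = 330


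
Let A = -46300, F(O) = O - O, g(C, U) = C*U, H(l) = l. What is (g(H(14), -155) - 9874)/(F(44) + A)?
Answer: 3011/11575 ≈ 0.26013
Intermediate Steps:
F(O) = 0
(g(H(14), -155) - 9874)/(F(44) + A) = (14*(-155) - 9874)/(0 - 46300) = (-2170 - 9874)/(-46300) = -12044*(-1/46300) = 3011/11575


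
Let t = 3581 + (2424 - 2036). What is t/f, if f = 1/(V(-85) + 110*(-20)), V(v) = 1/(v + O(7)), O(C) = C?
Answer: -227028123/26 ≈ -8.7319e+6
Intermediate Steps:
t = 3969 (t = 3581 + 388 = 3969)
V(v) = 1/(7 + v) (V(v) = 1/(v + 7) = 1/(7 + v))
f = -78/171601 (f = 1/(1/(7 - 85) + 110*(-20)) = 1/(1/(-78) - 2200) = 1/(-1/78 - 2200) = 1/(-171601/78) = -78/171601 ≈ -0.00045454)
t/f = 3969/(-78/171601) = 3969*(-171601/78) = -227028123/26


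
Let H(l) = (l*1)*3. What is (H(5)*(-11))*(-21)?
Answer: 3465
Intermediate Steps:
H(l) = 3*l (H(l) = l*3 = 3*l)
(H(5)*(-11))*(-21) = ((3*5)*(-11))*(-21) = (15*(-11))*(-21) = -165*(-21) = 3465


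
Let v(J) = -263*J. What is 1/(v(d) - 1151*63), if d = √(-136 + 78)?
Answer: I/(-72513*I + 263*√58) ≈ -1.378e-5 + 3.8063e-7*I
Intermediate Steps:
d = I*√58 (d = √(-58) = I*√58 ≈ 7.6158*I)
1/(v(d) - 1151*63) = 1/(-263*I*√58 - 1151*63) = 1/(-263*I*√58 - 72513) = 1/(-72513 - 263*I*√58)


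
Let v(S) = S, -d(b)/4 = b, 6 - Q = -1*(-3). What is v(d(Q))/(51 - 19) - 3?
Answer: -27/8 ≈ -3.3750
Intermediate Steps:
Q = 3 (Q = 6 - (-1)*(-3) = 6 - 1*3 = 6 - 3 = 3)
d(b) = -4*b
v(d(Q))/(51 - 19) - 3 = (-4*3)/(51 - 19) - 3 = -12/32 - 3 = -12*1/32 - 3 = -3/8 - 3 = -27/8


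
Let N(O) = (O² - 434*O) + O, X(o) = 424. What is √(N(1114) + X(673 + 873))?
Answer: √759058 ≈ 871.24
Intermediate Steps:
N(O) = O² - 433*O
√(N(1114) + X(673 + 873)) = √(1114*(-433 + 1114) + 424) = √(1114*681 + 424) = √(758634 + 424) = √759058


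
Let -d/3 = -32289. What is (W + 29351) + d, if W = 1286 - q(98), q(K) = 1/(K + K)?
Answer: 24990783/196 ≈ 1.2750e+5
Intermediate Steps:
d = 96867 (d = -3*(-32289) = 96867)
q(K) = 1/(2*K)
W = 252055/196 (W = 1286 - 1/(2*98) = 1286 - 1*1/196 = 1286 - 1/196 = 252055/196 ≈ 1286.0)
(W + 29351) + d = (252055/196 + 29351) + 96867 = 6004851/196 + 96867 = 24990783/196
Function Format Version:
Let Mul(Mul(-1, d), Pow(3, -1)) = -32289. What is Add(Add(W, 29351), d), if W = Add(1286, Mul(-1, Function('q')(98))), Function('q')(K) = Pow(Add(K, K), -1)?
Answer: Rational(24990783, 196) ≈ 1.2750e+5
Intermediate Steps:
d = 96867 (d = Mul(-3, -32289) = 96867)
Function('q')(K) = Mul(Rational(1, 2), Pow(K, -1)) (Function('q')(K) = Pow(Mul(2, K), -1) = Mul(Rational(1, 2), Pow(K, -1)))
W = Rational(252055, 196) (W = Add(1286, Mul(-1, Mul(Rational(1, 2), Pow(98, -1)))) = Add(1286, Mul(-1, Mul(Rational(1, 2), Rational(1, 98)))) = Add(1286, Mul(-1, Rational(1, 196))) = Add(1286, Rational(-1, 196)) = Rational(252055, 196) ≈ 1286.0)
Add(Add(W, 29351), d) = Add(Add(Rational(252055, 196), 29351), 96867) = Add(Rational(6004851, 196), 96867) = Rational(24990783, 196)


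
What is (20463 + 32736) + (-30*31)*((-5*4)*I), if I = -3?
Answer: -2601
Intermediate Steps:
(20463 + 32736) + (-30*31)*((-5*4)*I) = (20463 + 32736) + (-30*31)*(-5*4*(-3)) = 53199 - (-18600)*(-3) = 53199 - 930*60 = 53199 - 55800 = -2601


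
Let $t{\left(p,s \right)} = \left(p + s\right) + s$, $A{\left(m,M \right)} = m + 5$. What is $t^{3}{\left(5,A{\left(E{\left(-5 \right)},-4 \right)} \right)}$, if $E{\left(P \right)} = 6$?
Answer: $19683$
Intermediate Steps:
$A{\left(m,M \right)} = 5 + m$
$t{\left(p,s \right)} = p + 2 s$
$t^{3}{\left(5,A{\left(E{\left(-5 \right)},-4 \right)} \right)} = \left(5 + 2 \left(5 + 6\right)\right)^{3} = \left(5 + 2 \cdot 11\right)^{3} = \left(5 + 22\right)^{3} = 27^{3} = 19683$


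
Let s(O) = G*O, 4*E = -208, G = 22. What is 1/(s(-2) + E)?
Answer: -1/96 ≈ -0.010417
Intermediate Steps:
E = -52 (E = (¼)*(-208) = -52)
s(O) = 22*O
1/(s(-2) + E) = 1/(22*(-2) - 52) = 1/(-44 - 52) = 1/(-96) = -1/96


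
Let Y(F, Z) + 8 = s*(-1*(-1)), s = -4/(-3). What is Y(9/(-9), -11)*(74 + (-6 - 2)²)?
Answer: -920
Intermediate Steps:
s = 4/3 (s = -4*(-⅓) = 4/3 ≈ 1.3333)
Y(F, Z) = -20/3 (Y(F, Z) = -8 + 4*(-1*(-1))/3 = -8 + (4/3)*1 = -8 + 4/3 = -20/3)
Y(9/(-9), -11)*(74 + (-6 - 2)²) = -20*(74 + (-6 - 2)²)/3 = -20*(74 + (-8)²)/3 = -20*(74 + 64)/3 = -20/3*138 = -920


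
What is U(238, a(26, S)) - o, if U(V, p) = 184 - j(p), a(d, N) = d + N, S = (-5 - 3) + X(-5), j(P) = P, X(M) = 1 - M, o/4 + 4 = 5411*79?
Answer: -1709700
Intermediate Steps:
o = 1709860 (o = -16 + 4*(5411*79) = -16 + 4*427469 = -16 + 1709876 = 1709860)
S = -2 (S = (-5 - 3) + (1 - 1*(-5)) = -8 + (1 + 5) = -8 + 6 = -2)
a(d, N) = N + d
U(V, p) = 184 - p
U(238, a(26, S)) - o = (184 - (-2 + 26)) - 1*1709860 = (184 - 1*24) - 1709860 = (184 - 24) - 1709860 = 160 - 1709860 = -1709700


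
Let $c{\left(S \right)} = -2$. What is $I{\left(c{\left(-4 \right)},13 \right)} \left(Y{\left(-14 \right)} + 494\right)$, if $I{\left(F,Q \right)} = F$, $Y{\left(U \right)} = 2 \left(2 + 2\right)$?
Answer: $-1004$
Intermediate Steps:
$Y{\left(U \right)} = 8$ ($Y{\left(U \right)} = 2 \cdot 4 = 8$)
$I{\left(c{\left(-4 \right)},13 \right)} \left(Y{\left(-14 \right)} + 494\right) = - 2 \left(8 + 494\right) = \left(-2\right) 502 = -1004$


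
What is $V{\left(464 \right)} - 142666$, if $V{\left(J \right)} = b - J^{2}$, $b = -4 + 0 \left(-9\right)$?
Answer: $-357966$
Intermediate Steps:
$b = -4$ ($b = -4 + 0 = -4$)
$V{\left(J \right)} = -4 - J^{2}$
$V{\left(464 \right)} - 142666 = \left(-4 - 464^{2}\right) - 142666 = \left(-4 - 215296\right) - 142666 = -215300 - 142666 = -357966$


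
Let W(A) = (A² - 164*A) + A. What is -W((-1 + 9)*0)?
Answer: 0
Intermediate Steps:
W(A) = A² - 163*A
-W((-1 + 9)*0) = -(-1 + 9)*0*(-163 + (-1 + 9)*0) = -8*0*(-163 + 8*0) = -0*(-163 + 0) = -0*(-163) = -1*0 = 0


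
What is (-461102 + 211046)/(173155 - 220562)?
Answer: 250056/47407 ≈ 5.2747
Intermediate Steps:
(-461102 + 211046)/(173155 - 220562) = -250056/(-47407) = -250056*(-1/47407) = 250056/47407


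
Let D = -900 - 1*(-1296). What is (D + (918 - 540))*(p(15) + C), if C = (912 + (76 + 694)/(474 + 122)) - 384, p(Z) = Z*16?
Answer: 88719363/149 ≈ 5.9543e+5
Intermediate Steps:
p(Z) = 16*Z
C = 157729/298 (C = (912 + 770/596) - 384 = (912 + 770*(1/596)) - 384 = (912 + 385/298) - 384 = 272161/298 - 384 = 157729/298 ≈ 529.29)
D = 396 (D = -900 + 1296 = 396)
(D + (918 - 540))*(p(15) + C) = (396 + (918 - 540))*(16*15 + 157729/298) = (396 + 378)*(240 + 157729/298) = 774*(229249/298) = 88719363/149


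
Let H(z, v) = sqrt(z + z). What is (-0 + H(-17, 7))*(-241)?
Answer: -241*I*sqrt(34) ≈ -1405.3*I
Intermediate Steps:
H(z, v) = sqrt(2)*sqrt(z) (H(z, v) = sqrt(2*z) = sqrt(2)*sqrt(z))
(-0 + H(-17, 7))*(-241) = (-0 + sqrt(2)*sqrt(-17))*(-241) = (-24*0 + sqrt(2)*(I*sqrt(17)))*(-241) = (0 + I*sqrt(34))*(-241) = (I*sqrt(34))*(-241) = -241*I*sqrt(34)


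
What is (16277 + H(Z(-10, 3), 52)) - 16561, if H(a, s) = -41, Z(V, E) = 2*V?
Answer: -325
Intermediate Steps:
(16277 + H(Z(-10, 3), 52)) - 16561 = (16277 - 41) - 16561 = 16236 - 16561 = -325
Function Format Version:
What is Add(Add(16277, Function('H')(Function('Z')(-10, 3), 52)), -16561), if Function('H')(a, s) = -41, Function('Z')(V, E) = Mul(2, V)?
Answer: -325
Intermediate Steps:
Add(Add(16277, Function('H')(Function('Z')(-10, 3), 52)), -16561) = Add(Add(16277, -41), -16561) = Add(16236, -16561) = -325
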